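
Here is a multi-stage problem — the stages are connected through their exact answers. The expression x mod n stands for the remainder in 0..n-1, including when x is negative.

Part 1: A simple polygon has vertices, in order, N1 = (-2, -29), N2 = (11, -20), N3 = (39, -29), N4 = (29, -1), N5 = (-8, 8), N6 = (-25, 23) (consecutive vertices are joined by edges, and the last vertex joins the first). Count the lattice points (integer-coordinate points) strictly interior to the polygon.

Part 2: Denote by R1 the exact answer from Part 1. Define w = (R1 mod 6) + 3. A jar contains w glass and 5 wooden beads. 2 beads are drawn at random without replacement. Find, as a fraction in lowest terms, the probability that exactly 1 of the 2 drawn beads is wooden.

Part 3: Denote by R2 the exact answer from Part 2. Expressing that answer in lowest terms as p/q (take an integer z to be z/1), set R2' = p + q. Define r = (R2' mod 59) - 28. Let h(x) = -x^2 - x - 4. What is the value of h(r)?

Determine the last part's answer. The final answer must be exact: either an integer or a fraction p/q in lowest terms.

-244

Part 1: cross terms: (-2*-20 - 11*-29)=359, (11*-29 - 39*-20)=461, (39*-1 - 29*-29)=802, (29*8 - -8*-1)=224, (-8*23 - -25*8)=16, (-25*-29 - -2*23)=771; twice the area = |2633| = 2633; area = 2633/2; boundary points = 1 + 1 + 2 + 1 + 1 + 1 = 7; strictly interior points = area - boundary/2 + 1 = 1314; answer 1314
Part 2: R1 = 1314; w = 3; total draws C(8,2) = 28; favorable C(5,1)*C(3,1) = 15; P = 15/28; answer 15/28
Part 3: R2 = 15/28; threaded value p + q = 43; r = 15; -1*(15)^2 - 1*(15)^1 - 4 = (-225) + (-15) + (-4) = -244; answer -244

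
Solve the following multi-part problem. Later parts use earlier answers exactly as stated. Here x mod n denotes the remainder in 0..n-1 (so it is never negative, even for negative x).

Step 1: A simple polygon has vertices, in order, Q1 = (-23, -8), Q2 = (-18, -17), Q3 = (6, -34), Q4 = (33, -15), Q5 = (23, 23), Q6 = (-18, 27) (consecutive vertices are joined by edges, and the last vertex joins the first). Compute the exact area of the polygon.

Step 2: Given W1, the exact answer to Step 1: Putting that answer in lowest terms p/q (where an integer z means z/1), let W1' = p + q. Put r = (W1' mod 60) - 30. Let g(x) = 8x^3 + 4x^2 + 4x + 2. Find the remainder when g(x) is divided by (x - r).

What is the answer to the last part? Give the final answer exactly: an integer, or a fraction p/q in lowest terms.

Step 1: cross terms: (-23*-17 - -18*-8)=247, (-18*-34 - 6*-17)=714, (6*-15 - 33*-34)=1032, (33*23 - 23*-15)=1104, (23*27 - -18*23)=1035, (-18*-8 - -23*27)=765; twice the area = |4897| = 4897; area = 4897/2; answer 4897/2
Step 2: W1 = 4897/2; threaded value p + q = 4899; r = 9; remainder = value at the root: 8*(9)^3 + 4*(9)^2 + 4*(9)^1 + 2 = (5832) + (324) + (36) + (2) = 6194; answer 6194

6194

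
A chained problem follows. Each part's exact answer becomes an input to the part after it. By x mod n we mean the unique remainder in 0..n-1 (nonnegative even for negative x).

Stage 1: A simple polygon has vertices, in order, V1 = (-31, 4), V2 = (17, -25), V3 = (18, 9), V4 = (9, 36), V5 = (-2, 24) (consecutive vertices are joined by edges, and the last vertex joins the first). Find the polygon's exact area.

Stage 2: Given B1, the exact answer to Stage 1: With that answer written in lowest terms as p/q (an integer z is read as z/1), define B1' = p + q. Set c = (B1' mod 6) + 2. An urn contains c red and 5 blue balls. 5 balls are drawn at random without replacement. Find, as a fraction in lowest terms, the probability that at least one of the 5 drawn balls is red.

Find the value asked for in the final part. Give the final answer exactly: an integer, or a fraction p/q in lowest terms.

791/792

Stage 1: cross terms: (-31*-25 - 17*4)=707, (17*9 - 18*-25)=603, (18*36 - 9*9)=567, (9*24 - -2*36)=288, (-2*4 - -31*24)=736; twice the area = |2901| = 2901; area = 2901/2; answer 2901/2
Stage 2: B1 = 2901/2; threaded value p + q = 2903; c = 7; total draws C(12,5) = 792; complement C(5,5) = 1; favorable 792 - 1 = 791; P = 791/792; answer 791/792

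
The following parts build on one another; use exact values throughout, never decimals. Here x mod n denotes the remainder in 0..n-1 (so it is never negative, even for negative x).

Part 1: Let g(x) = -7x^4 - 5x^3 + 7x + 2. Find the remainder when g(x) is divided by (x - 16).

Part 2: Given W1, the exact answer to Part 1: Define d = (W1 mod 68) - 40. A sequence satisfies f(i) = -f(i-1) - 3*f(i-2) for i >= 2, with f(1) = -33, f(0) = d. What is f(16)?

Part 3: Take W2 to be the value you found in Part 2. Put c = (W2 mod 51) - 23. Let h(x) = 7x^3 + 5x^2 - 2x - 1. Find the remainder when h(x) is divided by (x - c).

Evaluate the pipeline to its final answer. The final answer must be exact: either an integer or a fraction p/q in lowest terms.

Part 1: remainder = value at the root: -7*(16)^4 - 5*(16)^3 + 7*(16)^1 + 2 = (-458752) + (-20480) + (112) + (2) = -479118; answer -479118
Part 2: W1 = -479118; d = -30; f(2) = -1*(-33) - 3*(-30) = 123; iterating: f(2)=123, f(3)=-24, f(4)=-345, f(5)=417, f(6)=618, f(7)=-1869, f(8)=15, f(9)=5592, f(10)=-5637, f(11)=-11139, f(12)=28050, f(13)=5367, f(14)=-89517, f(15)=73416, f(16)=195135; answer 195135
Part 3: W2 = 195135; c = -14; remainder = value at the root: 7*(-14)^3 + 5*(-14)^2 - 2*(-14)^1 - 1 = (-19208) + (980) + (28) + (-1) = -18201; answer -18201

-18201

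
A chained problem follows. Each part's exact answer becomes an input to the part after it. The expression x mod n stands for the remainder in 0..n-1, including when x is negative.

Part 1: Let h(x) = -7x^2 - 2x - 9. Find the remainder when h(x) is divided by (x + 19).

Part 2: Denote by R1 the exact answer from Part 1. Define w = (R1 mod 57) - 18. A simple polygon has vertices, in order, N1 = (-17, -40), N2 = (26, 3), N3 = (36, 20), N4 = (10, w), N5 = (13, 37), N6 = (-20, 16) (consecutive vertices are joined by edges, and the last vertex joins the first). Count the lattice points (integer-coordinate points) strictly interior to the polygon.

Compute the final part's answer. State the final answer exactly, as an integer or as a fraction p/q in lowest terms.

1678

Part 1: remainder = value at the root: -7*(-19)^2 - 2*(-19)^1 - 9 = (-2527) + (38) + (-9) = -2498; answer -2498
Part 2: R1 = -2498; w = -8; cross terms: (-17*3 - 26*-40)=989, (26*20 - 36*3)=412, (36*-8 - 10*20)=-488, (10*37 - 13*-8)=474, (13*16 - -20*37)=948, (-20*-40 - -17*16)=1072; twice the area = |3407| = 3407; area = 3407/2; boundary points = 43 + 1 + 2 + 3 + 3 + 1 = 53; strictly interior points = area - boundary/2 + 1 = 1678; answer 1678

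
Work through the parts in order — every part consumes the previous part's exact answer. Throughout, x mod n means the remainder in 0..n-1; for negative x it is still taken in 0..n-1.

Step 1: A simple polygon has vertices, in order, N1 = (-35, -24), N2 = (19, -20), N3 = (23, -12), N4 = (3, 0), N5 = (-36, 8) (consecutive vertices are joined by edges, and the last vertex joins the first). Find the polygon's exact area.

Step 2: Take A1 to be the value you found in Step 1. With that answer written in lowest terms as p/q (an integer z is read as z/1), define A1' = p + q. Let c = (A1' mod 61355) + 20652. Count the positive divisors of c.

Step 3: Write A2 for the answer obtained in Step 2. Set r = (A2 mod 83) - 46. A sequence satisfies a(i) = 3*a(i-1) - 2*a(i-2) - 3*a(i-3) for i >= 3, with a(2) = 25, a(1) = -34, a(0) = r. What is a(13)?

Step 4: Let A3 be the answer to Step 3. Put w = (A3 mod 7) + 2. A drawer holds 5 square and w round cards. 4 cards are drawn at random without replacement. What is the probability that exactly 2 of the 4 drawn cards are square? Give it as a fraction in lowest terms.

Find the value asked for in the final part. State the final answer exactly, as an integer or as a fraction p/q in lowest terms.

Step 1: cross terms: (-35*-20 - 19*-24)=1156, (19*-12 - 23*-20)=232, (23*0 - 3*-12)=36, (3*8 - -36*0)=24, (-36*-24 - -35*8)=1144; twice the area = |2592| = 2592; area = 1296; answer 1296
Step 2: A1 = 1296; threaded value p + q = 1297; c = 21949; 21949 = 47 * 467; number of divisors = (1+1) * (1+1) = 4; answer 4
Step 3: A2 = 4; r = -42; a(3) = 3*(25) - 2*(-34) - 3*(-42) = 269; iterating: a(3)=269, a(4)=859, a(5)=1964, a(6)=3367, a(7)=3596, a(8)=-1838, a(9)=-22807, a(10)=-75533, a(11)=-175471, a(12)=-306926, a(13)=-343237; answer -343237
Step 4: A3 = -343237; w = 3; total draws C(8,4) = 70; favorable C(5,2)*C(3,2) = 30; P = 3/7; answer 3/7

3/7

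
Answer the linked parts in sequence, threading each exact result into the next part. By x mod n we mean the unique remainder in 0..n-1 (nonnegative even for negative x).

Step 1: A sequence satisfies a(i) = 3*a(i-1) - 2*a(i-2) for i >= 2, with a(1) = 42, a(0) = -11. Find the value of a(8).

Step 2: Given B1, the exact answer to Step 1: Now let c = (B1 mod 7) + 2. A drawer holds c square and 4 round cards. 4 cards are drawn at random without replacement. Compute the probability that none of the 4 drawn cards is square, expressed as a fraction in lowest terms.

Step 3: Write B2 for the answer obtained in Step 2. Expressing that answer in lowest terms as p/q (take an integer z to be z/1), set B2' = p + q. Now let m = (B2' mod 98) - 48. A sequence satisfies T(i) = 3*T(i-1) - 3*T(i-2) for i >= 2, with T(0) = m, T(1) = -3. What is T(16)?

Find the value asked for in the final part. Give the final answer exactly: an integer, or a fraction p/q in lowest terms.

Step 1: a(2) = 3*(42) - 2*(-11) = 148; iterating: a(2)=148, a(3)=360, a(4)=784, a(5)=1632, a(6)=3328, a(7)=6720, a(8)=13504; answer 13504
Step 2: B1 = 13504; c = 3; total draws C(7,4) = 35; favorable C(4,4) = 1; P = 1/35; answer 1/35
Step 3: B2 = 1/35; threaded value p + q = 36; m = -12; T(2) = 3*(-3) - 3*(-12) = 27; iterating: T(2)=27, T(3)=90, T(4)=189, T(5)=297, T(6)=324, T(7)=81, T(8)=-729, T(9)=-2430, T(10)=-5103, T(11)=-8019, T(12)=-8748, T(13)=-2187, T(14)=19683, T(15)=65610, T(16)=137781; answer 137781

137781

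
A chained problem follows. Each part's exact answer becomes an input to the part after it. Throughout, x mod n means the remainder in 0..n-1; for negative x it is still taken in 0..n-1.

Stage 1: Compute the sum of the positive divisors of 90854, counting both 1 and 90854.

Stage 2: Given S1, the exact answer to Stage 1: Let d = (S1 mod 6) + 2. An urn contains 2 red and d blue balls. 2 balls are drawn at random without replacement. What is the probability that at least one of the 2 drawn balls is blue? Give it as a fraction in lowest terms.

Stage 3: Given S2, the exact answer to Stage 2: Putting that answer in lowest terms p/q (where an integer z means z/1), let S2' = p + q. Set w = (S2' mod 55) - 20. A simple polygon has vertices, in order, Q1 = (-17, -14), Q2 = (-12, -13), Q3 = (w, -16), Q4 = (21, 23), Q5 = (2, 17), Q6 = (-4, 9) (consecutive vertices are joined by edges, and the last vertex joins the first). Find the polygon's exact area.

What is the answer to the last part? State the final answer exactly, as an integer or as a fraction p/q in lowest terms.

Stage 1: 90854 = 2 * 45427; sigma = (1 + 2) * (1 + 45427) = 3 * 45428 = 136284; answer 136284
Stage 2: S1 = 136284; d = 2; total draws C(4,2) = 6; complement C(2,2) = 1; favorable 6 - 1 = 5; P = 5/6; answer 5/6
Stage 3: S2 = 5/6; threaded value p + q = 11; w = -9; cross terms: (-17*-13 - -12*-14)=53, (-12*-16 - -9*-13)=75, (-9*23 - 21*-16)=129, (21*17 - 2*23)=311, (2*9 - -4*17)=86, (-4*-14 - -17*9)=209; twice the area = |863| = 863; area = 863/2; answer 863/2

863/2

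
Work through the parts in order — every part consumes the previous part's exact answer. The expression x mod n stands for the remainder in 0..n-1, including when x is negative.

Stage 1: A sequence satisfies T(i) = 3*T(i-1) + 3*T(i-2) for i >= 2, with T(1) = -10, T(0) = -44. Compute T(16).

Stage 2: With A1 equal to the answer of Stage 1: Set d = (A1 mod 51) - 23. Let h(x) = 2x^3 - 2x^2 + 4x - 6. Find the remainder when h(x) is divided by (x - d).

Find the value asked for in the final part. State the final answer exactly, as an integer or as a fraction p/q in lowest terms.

-2

Stage 1: T(2) = 3*(-10) + 3*(-44) = -162; iterating: T(2)=-162, T(3)=-516, T(4)=-2034, T(5)=-7650, T(6)=-29052, T(7)=-110106, T(8)=-417474, T(9)=-1582740, T(10)=-6000642, T(11)=-22750146, T(12)=-86252364, T(13)=-327007530, T(14)=-1239779682, T(15)=-4700361636, T(16)=-17820423954; answer -17820423954
Stage 2: A1 = -17820423954; d = 1; remainder = value at the root: 2*(1)^3 - 2*(1)^2 + 4*(1)^1 - 6 = (2) + (-2) + (4) + (-6) = -2; answer -2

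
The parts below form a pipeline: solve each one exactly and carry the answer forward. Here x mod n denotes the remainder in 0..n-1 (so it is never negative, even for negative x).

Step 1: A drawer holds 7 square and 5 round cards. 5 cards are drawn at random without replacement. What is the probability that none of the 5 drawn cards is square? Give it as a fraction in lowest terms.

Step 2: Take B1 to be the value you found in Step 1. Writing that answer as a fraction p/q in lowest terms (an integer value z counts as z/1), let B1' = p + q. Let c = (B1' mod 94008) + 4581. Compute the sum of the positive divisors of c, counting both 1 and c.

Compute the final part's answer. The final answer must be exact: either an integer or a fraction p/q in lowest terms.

Step 1: total draws C(12,5) = 792; favorable C(5,5) = 1; P = 1/792; answer 1/792
Step 2: B1 = 1/792; threaded value p + q = 793; c = 5374; 5374 = 2 * 2687; sigma = (1 + 2) * (1 + 2687) = 3 * 2688 = 8064; answer 8064

8064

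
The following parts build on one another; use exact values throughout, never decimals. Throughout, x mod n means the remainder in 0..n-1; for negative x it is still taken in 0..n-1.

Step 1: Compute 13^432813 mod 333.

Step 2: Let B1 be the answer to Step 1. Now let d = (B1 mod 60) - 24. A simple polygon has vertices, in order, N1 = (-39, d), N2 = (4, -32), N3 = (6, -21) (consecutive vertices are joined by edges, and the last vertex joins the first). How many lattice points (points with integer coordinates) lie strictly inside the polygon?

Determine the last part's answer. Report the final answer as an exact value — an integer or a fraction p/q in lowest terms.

270

Step 1: squarings mod 333: 13^1=13, 13^2=169, 13^4=256, 13^8=268, 13^16=229, 13^32=160, 13^64=292, 13^128=16, 13^256=256, 13^512=268, 13^1024=229, 13^2048=160, 13^4096=292, 13^8192=16, 13^16384=256, 13^32768=268, 13^65536=229, 13^131072=160, 13^262144=292; 13^432813 = 13^1 * 13^4 * 13^8 * 13^32 * 13^128 * 13^512 * 13^2048 * 13^4096 * 13^32768 * 13^131072 * 13^262144 = 208 (mod 333); answer 208
Step 2: B1 = 208; d = 4; cross terms: (-39*-32 - 4*4)=1232, (4*-21 - 6*-32)=108, (6*4 - -39*-21)=-795; twice the area = |545| = 545; area = 545/2; boundary points = 1 + 1 + 5 = 7; strictly interior points = area - boundary/2 + 1 = 270; answer 270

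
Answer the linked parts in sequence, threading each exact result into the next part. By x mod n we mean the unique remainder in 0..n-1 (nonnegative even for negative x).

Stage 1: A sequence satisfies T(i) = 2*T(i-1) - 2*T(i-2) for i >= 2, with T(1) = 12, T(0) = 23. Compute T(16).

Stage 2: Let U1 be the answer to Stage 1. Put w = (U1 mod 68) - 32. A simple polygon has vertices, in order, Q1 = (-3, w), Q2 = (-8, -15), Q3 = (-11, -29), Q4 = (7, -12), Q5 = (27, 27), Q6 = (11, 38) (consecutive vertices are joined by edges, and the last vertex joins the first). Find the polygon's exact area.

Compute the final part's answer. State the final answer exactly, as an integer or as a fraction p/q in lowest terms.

Stage 1: T(2) = 2*(12) - 2*(23) = -22; iterating: T(2)=-22, T(3)=-68, T(4)=-92, T(5)=-48, T(6)=88, T(7)=272, T(8)=368, T(9)=192, T(10)=-352, T(11)=-1088, T(12)=-1472, T(13)=-768, T(14)=1408, T(15)=4352, T(16)=5888; answer 5888
Stage 2: U1 = 5888; w = 8; cross terms: (-3*-15 - -8*8)=109, (-8*-29 - -11*-15)=67, (-11*-12 - 7*-29)=335, (7*27 - 27*-12)=513, (27*38 - 11*27)=729, (11*8 - -3*38)=202; twice the area = |1955| = 1955; area = 1955/2; answer 1955/2

1955/2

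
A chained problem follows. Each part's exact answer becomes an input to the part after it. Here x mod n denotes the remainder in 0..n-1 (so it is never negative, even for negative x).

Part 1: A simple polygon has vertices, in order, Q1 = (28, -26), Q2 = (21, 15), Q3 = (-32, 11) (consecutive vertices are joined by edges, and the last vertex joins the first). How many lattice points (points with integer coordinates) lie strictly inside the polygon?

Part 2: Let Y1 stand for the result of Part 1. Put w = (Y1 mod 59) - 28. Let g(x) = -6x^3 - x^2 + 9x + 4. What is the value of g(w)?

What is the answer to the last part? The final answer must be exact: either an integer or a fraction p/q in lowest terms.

Part 1: cross terms: (28*15 - 21*-26)=966, (21*11 - -32*15)=711, (-32*-26 - 28*11)=524; twice the area = |2201| = 2201; area = 2201/2; boundary points = 1 + 1 + 1 = 3; strictly interior points = area - boundary/2 + 1 = 1100; answer 1100
Part 2: Y1 = 1100; w = 10; -6*(10)^3 - 1*(10)^2 + 9*(10)^1 + 4 = (-6000) + (-100) + (90) + (4) = -6006; answer -6006

-6006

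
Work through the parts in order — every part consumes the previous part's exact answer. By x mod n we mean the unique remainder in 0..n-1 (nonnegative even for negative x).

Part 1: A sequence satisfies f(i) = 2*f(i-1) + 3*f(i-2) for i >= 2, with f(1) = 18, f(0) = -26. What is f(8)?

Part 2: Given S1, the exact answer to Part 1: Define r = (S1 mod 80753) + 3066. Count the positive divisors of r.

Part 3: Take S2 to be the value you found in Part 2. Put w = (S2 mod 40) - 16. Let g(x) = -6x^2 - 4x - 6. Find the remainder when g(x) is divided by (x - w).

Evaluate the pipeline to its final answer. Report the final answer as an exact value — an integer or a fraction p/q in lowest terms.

-822

Part 1: f(2) = 2*(18) + 3*(-26) = -42; iterating: f(2)=-42, f(3)=-30, f(4)=-186, f(5)=-462, f(6)=-1482, f(7)=-4350, f(8)=-13146; answer -13146
Part 2: S1 = -13146; r = 70673; 70673 = 29 * 2437; number of divisors = (1+1) * (1+1) = 4; answer 4
Part 3: S2 = 4; w = -12; remainder = value at the root: -6*(-12)^2 - 4*(-12)^1 - 6 = (-864) + (48) + (-6) = -822; answer -822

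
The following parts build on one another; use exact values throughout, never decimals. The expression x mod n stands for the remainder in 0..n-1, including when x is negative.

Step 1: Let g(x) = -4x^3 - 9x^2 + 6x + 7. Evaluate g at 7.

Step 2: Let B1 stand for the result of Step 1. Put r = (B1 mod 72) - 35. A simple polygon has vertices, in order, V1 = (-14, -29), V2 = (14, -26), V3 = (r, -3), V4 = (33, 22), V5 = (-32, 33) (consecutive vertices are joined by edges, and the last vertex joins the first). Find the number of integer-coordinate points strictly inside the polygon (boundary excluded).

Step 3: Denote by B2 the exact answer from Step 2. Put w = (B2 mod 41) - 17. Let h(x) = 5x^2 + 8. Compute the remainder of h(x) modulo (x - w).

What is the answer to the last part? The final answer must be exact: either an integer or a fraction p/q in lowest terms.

13

Step 1: -4*(7)^3 - 9*(7)^2 + 6*(7)^1 + 7 = (-1372) + (-441) + (42) + (7) = -1764; answer -1764
Step 2: B1 = -1764; r = 1; cross terms: (-14*-26 - 14*-29)=770, (14*-3 - 1*-26)=-16, (1*22 - 33*-3)=121, (33*33 - -32*22)=1793, (-32*-29 - -14*33)=1390; twice the area = |4058| = 4058; area = 2029; boundary points = 1 + 1 + 1 + 1 + 2 = 6; strictly interior points = area - boundary/2 + 1 = 2027; answer 2027
Step 3: B2 = 2027; w = 1; remainder = value at the root: 5*(1)^2 + 8 = (5) + (8) = 13; answer 13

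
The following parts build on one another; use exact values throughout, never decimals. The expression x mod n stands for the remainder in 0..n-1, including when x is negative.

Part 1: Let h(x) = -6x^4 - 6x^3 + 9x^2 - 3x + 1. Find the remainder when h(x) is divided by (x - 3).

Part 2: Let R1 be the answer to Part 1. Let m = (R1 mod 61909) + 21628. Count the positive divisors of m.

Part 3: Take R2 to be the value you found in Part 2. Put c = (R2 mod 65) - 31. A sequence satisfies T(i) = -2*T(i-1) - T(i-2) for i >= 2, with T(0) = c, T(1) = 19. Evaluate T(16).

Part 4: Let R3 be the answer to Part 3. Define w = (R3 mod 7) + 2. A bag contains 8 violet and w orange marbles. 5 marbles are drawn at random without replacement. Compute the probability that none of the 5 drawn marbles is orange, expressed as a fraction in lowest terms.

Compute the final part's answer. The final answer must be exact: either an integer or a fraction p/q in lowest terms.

4/143

Part 1: remainder = value at the root: -6*(3)^4 - 6*(3)^3 + 9*(3)^2 - 3*(3)^1 + 1 = (-486) + (-162) + (81) + (-9) + (1) = -575; answer -575
Part 2: R1 = -575; m = 82962; 82962 = 2 * 3^2 * 11 * 419; number of divisors = (1+1) * (2+1) * (1+1) * (1+1) = 24; answer 24
Part 3: R2 = 24; c = -7; T(2) = -2*(19) - 1*(-7) = -31; iterating: T(2)=-31, T(3)=43, T(4)=-55, T(5)=67, T(6)=-79, T(7)=91, T(8)=-103, T(9)=115, T(10)=-127, T(11)=139, T(12)=-151, T(13)=163, T(14)=-175, T(15)=187, T(16)=-199; answer -199
Part 4: R3 = -199; w = 6; total draws C(14,5) = 2002; favorable C(8,5) = 56; P = 4/143; answer 4/143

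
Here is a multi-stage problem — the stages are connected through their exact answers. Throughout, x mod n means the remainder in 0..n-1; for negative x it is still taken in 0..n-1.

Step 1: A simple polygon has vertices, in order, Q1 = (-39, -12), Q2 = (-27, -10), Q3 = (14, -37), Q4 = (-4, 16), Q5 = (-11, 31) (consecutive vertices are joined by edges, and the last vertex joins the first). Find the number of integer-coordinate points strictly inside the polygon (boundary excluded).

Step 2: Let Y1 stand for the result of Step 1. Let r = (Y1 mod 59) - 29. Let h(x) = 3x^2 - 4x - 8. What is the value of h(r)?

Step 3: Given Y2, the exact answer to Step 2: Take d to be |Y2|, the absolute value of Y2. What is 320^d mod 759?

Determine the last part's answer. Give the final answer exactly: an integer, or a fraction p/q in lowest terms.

Step 1: cross terms: (-39*-10 - -27*-12)=66, (-27*-37 - 14*-10)=1139, (14*16 - -4*-37)=76, (-4*31 - -11*16)=52, (-11*-12 - -39*31)=1341; twice the area = |2674| = 2674; area = 1337; boundary points = 2 + 1 + 1 + 1 + 1 = 6; strictly interior points = area - boundary/2 + 1 = 1335; answer 1335
Step 2: Y1 = 1335; r = 8; 3*(8)^2 - 4*(8)^1 - 8 = (192) + (-32) + (-8) = 152; answer 152
Step 3: Y2 = 152; d = 152; squarings mod 759: 320^1=320, 320^2=694, 320^4=430, 320^8=463, 320^16=331, 320^32=265, 320^64=397, 320^128=496; 320^152 = 320^8 * 320^16 * 320^128 = 397 (mod 759); answer 397

397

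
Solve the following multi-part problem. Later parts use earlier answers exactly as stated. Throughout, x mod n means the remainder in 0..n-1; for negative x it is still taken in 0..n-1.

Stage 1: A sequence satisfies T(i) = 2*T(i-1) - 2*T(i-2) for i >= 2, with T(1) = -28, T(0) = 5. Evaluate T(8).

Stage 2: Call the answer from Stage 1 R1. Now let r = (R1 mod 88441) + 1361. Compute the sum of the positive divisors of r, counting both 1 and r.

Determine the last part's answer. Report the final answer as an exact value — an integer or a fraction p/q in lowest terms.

Stage 1: T(2) = 2*(-28) - 2*(5) = -66; iterating: T(2)=-66, T(3)=-76, T(4)=-20, T(5)=112, T(6)=264, T(7)=304, T(8)=80; answer 80
Stage 2: R1 = 80; r = 1441; 1441 = 11 * 131; sigma = (1 + 11) * (1 + 131) = 12 * 132 = 1584; answer 1584

1584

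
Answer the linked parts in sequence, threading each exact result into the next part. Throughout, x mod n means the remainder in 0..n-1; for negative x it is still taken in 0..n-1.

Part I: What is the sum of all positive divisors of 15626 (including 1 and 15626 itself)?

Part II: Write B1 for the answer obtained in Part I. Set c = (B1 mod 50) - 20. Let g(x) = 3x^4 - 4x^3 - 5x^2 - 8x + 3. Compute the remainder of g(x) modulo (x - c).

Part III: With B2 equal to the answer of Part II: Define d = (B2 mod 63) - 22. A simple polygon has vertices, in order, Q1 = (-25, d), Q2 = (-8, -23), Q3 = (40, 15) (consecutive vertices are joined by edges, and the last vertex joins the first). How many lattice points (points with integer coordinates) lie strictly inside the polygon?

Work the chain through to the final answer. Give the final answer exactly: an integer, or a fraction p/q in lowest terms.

1592

Part I: 15626 = 2 * 13 * 601; sigma = (1 + 2) * (1 + 13) * (1 + 601) = 3 * 14 * 602 = 25284; answer 25284
Part II: B1 = 25284; c = 14; remainder = value at the root: 3*(14)^4 - 4*(14)^3 - 5*(14)^2 - 8*(14)^1 + 3 = (115248) + (-10976) + (-980) + (-112) + (3) = 103183; answer 103183
Part III: B2 = 103183; d = 30; cross terms: (-25*-23 - -8*30)=815, (-8*15 - 40*-23)=800, (40*30 - -25*15)=1575; twice the area = |3190| = 3190; area = 1595; boundary points = 1 + 2 + 5 = 8; strictly interior points = area - boundary/2 + 1 = 1592; answer 1592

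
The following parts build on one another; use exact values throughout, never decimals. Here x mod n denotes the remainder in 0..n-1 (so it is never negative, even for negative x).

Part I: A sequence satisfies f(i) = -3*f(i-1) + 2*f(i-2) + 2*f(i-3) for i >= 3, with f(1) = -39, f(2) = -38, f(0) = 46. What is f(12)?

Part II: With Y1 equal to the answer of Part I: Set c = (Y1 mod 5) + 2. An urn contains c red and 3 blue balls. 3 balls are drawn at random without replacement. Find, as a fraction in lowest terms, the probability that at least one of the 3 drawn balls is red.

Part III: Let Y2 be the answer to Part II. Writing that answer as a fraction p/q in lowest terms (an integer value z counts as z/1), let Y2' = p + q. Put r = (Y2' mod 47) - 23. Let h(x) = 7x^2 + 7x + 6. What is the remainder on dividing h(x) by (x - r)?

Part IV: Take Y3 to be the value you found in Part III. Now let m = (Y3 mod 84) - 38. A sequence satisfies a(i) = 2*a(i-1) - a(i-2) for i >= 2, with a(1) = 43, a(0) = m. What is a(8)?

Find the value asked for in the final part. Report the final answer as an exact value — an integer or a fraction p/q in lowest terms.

568

Part I: f(3) = -3*(-38) + 2*(-39) + 2*(46) = 128; iterating: f(3)=128, f(4)=-538, f(5)=1794, f(6)=-6202, f(7)=21118, f(8)=-72170, f(9)=246342, f(10)=-841130, f(11)=2871734, f(12)=-9804778; answer -9804778
Part II: Y1 = -9804778; c = 4; total draws C(7,3) = 35; complement C(3,3) = 1; favorable 35 - 1 = 34; P = 34/35; answer 34/35
Part III: Y2 = 34/35; threaded value p + q = 69; r = -1; remainder = value at the root: 7*(-1)^2 + 7*(-1)^1 + 6 = (7) + (-7) + (6) = 6; answer 6
Part IV: Y3 = 6; m = -32; a(2) = 2*(43) - 1*(-32) = 118; iterating: a(2)=118, a(3)=193, a(4)=268, a(5)=343, a(6)=418, a(7)=493, a(8)=568; answer 568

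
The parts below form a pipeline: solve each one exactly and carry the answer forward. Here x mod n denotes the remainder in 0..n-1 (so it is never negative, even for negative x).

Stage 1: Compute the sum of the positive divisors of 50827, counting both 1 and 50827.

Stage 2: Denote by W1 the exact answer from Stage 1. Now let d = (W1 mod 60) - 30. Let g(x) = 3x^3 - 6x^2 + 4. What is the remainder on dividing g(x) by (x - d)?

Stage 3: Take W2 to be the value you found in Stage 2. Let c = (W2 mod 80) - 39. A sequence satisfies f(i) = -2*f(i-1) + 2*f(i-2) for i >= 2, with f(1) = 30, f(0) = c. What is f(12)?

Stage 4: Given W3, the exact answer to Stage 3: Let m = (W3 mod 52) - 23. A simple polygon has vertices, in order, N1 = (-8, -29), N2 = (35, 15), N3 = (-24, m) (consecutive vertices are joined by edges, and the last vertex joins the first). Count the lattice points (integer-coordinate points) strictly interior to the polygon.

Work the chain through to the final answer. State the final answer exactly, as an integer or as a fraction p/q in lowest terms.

1254

Stage 1: 50827 = 7 * 53 * 137; sigma = (1 + 7) * (1 + 53) * (1 + 137) = 8 * 54 * 138 = 59616; answer 59616
Stage 2: W1 = 59616; d = 6; remainder = value at the root: 3*(6)^3 - 6*(6)^2 + 4 = (648) + (-216) + (4) = 436; answer 436
Stage 3: W2 = 436; c = -3; f(2) = -2*(30) + 2*(-3) = -66; iterating: f(2)=-66, f(3)=192, f(4)=-516, f(5)=1416, f(6)=-3864, f(7)=10560, f(8)=-28848, f(9)=78816, f(10)=-215328, f(11)=588288, f(12)=-1607232; answer -1607232
Stage 4: W3 = -1607232; m = 13; cross terms: (-8*15 - 35*-29)=895, (35*13 - -24*15)=815, (-24*-29 - -8*13)=800; twice the area = |2510| = 2510; area = 1255; boundary points = 1 + 1 + 2 = 4; strictly interior points = area - boundary/2 + 1 = 1254; answer 1254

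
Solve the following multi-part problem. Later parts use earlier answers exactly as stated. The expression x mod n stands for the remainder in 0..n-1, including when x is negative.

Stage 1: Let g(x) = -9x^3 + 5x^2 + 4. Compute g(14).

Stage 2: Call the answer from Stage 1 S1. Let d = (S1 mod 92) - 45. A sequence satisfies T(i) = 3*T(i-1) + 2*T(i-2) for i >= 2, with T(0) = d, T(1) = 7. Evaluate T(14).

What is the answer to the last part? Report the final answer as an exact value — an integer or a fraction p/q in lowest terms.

Stage 1: -9*(14)^3 + 5*(14)^2 + 4 = (-24696) + (980) + (4) = -23712; answer -23712
Stage 2: S1 = -23712; d = -21; T(2) = 3*(7) + 2*(-21) = -21; iterating: T(2)=-21, T(3)=-49, T(4)=-189, T(5)=-665, T(6)=-2373, T(7)=-8449, T(8)=-30093, T(9)=-107177, T(10)=-381717, T(11)=-1359505, T(12)=-4841949, T(13)=-17244857, T(14)=-61418469; answer -61418469

-61418469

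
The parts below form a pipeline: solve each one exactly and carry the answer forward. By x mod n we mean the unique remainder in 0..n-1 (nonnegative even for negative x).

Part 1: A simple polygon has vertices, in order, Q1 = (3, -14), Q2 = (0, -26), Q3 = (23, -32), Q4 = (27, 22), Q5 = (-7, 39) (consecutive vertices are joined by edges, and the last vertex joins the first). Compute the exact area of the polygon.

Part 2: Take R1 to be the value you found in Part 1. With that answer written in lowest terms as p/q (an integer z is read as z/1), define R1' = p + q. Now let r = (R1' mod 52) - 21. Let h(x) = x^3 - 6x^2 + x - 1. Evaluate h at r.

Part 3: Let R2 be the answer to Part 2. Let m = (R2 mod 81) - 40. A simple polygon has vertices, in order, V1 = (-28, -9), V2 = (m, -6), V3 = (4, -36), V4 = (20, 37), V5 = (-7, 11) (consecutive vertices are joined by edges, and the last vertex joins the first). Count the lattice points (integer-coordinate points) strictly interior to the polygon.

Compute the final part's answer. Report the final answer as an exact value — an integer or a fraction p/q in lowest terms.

844

Part 1: cross terms: (3*-26 - 0*-14)=-78, (0*-32 - 23*-26)=598, (23*22 - 27*-32)=1370, (27*39 - -7*22)=1207, (-7*-14 - 3*39)=-19; twice the area = |3078| = 3078; area = 1539; answer 1539
Part 2: R1 = 1539; threaded value p + q = 1540; r = 11; 1*(11)^3 - 6*(11)^2 + 1*(11)^1 - 1 = (1331) + (-726) + (11) + (-1) = 615; answer 615
Part 3: R2 = 615; m = 8; cross terms: (-28*-6 - 8*-9)=240, (8*-36 - 4*-6)=-264, (4*37 - 20*-36)=868, (20*11 - -7*37)=479, (-7*-9 - -28*11)=371; twice the area = |1694| = 1694; area = 847; boundary points = 3 + 2 + 1 + 1 + 1 = 8; strictly interior points = area - boundary/2 + 1 = 844; answer 844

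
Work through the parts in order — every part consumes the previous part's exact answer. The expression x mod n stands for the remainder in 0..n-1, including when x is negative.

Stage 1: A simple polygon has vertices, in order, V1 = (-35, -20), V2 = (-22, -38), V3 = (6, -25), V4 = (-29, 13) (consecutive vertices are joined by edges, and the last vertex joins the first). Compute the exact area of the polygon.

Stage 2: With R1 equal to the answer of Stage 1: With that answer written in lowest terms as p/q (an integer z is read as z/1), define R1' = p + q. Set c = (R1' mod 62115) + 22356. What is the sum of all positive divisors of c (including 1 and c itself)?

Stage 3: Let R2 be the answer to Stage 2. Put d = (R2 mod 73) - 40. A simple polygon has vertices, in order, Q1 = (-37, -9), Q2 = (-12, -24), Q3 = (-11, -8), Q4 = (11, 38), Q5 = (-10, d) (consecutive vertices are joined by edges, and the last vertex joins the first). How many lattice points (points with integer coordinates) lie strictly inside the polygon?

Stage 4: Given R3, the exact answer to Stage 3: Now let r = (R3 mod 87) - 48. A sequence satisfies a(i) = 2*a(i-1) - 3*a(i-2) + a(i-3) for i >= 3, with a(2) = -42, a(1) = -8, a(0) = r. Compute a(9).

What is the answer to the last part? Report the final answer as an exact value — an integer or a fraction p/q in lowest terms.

-518

Stage 1: cross terms: (-35*-38 - -22*-20)=890, (-22*-25 - 6*-38)=778, (6*13 - -29*-25)=-647, (-29*-20 - -35*13)=1035; twice the area = |2056| = 2056; area = 1028; answer 1028
Stage 2: R1 = 1028; threaded value p + q = 1029; c = 23385; 23385 = 3 * 5 * 1559; sigma = (1 + 3) * (1 + 5) * (1 + 1559) = 4 * 6 * 1560 = 37440; answer 37440
Stage 3: R2 = 37440; d = 24; cross terms: (-37*-24 - -12*-9)=780, (-12*-8 - -11*-24)=-168, (-11*38 - 11*-8)=-330, (11*24 - -10*38)=644, (-10*-9 - -37*24)=978; twice the area = |1904| = 1904; area = 952; boundary points = 5 + 1 + 2 + 7 + 3 = 18; strictly interior points = area - boundary/2 + 1 = 944; answer 944
Stage 4: R3 = 944; r = 26; a(3) = 2*(-42) - 3*(-8) + 1*(26) = -34; iterating: a(3)=-34, a(4)=50, a(5)=160, a(6)=136, a(7)=-158, a(8)=-564, a(9)=-518; answer -518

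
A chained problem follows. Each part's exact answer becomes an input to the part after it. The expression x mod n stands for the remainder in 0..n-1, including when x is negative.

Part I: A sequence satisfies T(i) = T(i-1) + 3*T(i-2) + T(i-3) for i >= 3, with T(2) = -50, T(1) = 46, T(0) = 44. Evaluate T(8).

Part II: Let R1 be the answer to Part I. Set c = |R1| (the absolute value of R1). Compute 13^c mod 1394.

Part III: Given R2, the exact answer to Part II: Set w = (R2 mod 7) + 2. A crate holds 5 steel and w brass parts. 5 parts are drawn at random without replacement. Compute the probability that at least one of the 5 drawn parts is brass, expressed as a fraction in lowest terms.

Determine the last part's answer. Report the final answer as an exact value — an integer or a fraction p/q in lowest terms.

Part I: T(3) = 1*(-50) + 3*(46) + 1*(44) = 132; iterating: T(3)=132, T(4)=28, T(5)=374, T(6)=590, T(7)=1740, T(8)=3884; answer 3884
Part II: R1 = 3884; c = 3884; squarings mod 1394: 13^1=13, 13^2=169, 13^4=681, 13^8=953, 13^16=715, 13^32=1021, 13^64=1123, 13^128=953, 13^256=715, 13^512=1021, 13^1024=1123, 13^2048=953; 13^3884 = 13^4 * 13^8 * 13^32 * 13^256 * 13^512 * 13^1024 * 13^2048 = 681 (mod 1394); answer 681
Part III: R2 = 681; w = 4; total draws C(9,5) = 126; complement C(5,5) = 1; favorable 126 - 1 = 125; P = 125/126; answer 125/126

125/126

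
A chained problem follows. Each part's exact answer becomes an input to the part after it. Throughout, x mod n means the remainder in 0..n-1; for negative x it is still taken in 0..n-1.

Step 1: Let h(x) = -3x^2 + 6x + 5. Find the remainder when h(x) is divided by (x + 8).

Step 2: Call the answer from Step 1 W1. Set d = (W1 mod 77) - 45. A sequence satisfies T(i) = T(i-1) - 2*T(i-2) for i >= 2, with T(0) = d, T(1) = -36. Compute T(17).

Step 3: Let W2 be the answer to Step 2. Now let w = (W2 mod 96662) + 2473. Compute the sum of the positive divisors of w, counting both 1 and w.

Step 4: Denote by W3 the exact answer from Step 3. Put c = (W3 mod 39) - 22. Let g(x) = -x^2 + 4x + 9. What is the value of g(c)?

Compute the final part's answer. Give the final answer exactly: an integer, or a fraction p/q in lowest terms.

-12

Step 1: remainder = value at the root: -3*(-8)^2 + 6*(-8)^1 + 5 = (-192) + (-48) + (5) = -235; answer -235
Step 2: W1 = -235; d = 28; T(2) = 1*(-36) - 2*(28) = -92; iterating: T(2)=-92, T(3)=-20, T(4)=164, T(5)=204, T(6)=-124, T(7)=-532, T(8)=-284, T(9)=780, T(10)=1348, T(11)=-212, T(12)=-2908, T(13)=-2484, T(14)=3332, T(15)=8300, T(16)=1636, T(17)=-14964; answer -14964
Step 3: W2 = -14964; w = 84171; 84171 = 3 * 28057; sigma = (1 + 3) * (1 + 28057) = 4 * 28058 = 112232; answer 112232
Step 4: W3 = 112232; c = 7; -1*(7)^2 + 4*(7)^1 + 9 = (-49) + (28) + (9) = -12; answer -12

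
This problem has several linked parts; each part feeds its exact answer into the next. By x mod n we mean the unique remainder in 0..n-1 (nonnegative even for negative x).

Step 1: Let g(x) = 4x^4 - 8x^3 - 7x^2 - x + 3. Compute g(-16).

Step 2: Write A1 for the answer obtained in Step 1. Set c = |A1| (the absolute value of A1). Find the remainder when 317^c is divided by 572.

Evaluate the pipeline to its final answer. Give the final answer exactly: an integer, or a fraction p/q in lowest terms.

489

Step 1: 4*(-16)^4 - 8*(-16)^3 - 7*(-16)^2 - 1*(-16)^1 + 3 = (262144) + (32768) + (-1792) + (16) + (3) = 293139; answer 293139
Step 2: A1 = 293139; c = 293139; squarings mod 572: 317^1=317, 317^2=389, 317^4=313, 317^8=157, 317^16=53, 317^32=521, 317^64=313, 317^128=157, 317^256=53, 317^512=521, 317^1024=313, 317^2048=157, 317^4096=53, 317^8192=521, 317^16384=313, 317^32768=157, 317^65536=53, 317^131072=521, 317^262144=313; 317^293139 = 317^1 * 317^2 * 317^16 * 317^256 * 317^2048 * 317^4096 * 317^8192 * 317^16384 * 317^262144 = 489 (mod 572); answer 489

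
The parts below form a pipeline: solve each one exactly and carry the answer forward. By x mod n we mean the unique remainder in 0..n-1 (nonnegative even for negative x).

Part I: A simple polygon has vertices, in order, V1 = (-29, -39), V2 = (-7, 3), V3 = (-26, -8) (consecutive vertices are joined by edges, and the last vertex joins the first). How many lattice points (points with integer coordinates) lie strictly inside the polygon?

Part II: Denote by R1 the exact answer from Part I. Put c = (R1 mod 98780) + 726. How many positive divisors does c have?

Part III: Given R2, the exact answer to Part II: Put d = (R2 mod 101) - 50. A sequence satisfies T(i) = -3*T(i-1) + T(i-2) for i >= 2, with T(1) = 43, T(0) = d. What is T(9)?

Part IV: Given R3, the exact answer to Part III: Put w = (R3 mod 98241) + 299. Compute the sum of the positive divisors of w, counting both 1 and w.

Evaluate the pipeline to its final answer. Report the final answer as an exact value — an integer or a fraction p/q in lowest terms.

Part I: cross terms: (-29*3 - -7*-39)=-360, (-7*-8 - -26*3)=134, (-26*-39 - -29*-8)=782; twice the area = |556| = 556; area = 278; boundary points = 2 + 1 + 1 = 4; strictly interior points = area - boundary/2 + 1 = 277; answer 277
Part II: R1 = 277; c = 1003; 1003 = 17 * 59; number of divisors = (1+1) * (1+1) = 4; answer 4
Part III: R2 = 4; d = -46; T(2) = -3*(43) + 1*(-46) = -175; iterating: T(2)=-175, T(3)=568, T(4)=-1879, T(5)=6205, T(6)=-20494, T(7)=67687, T(8)=-223555, T(9)=738352; answer 738352
Part IV: R3 = 738352; w = 50964; 50964 = 2^2 * 3 * 31 * 137; sigma = (1 + 2 + 4) * (1 + 3) * (1 + 31) * (1 + 137) = 7 * 4 * 32 * 138 = 123648; answer 123648

123648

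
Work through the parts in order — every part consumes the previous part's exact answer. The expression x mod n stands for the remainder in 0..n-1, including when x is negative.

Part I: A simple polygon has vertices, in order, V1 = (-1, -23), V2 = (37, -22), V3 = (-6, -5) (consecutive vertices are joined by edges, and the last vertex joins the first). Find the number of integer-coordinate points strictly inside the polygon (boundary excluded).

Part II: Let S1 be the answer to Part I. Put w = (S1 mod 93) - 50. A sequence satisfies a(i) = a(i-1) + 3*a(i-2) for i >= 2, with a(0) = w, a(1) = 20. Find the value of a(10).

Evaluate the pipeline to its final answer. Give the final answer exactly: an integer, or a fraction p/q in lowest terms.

Part I: cross terms: (-1*-22 - 37*-23)=873, (37*-5 - -6*-22)=-317, (-6*-23 - -1*-5)=133; twice the area = |689| = 689; area = 689/2; boundary points = 1 + 1 + 1 = 3; strictly interior points = area - boundary/2 + 1 = 344; answer 344
Part II: S1 = 344; w = 15; a(2) = 1*(20) + 3*(15) = 65; iterating: a(2)=65, a(3)=125, a(4)=320, a(5)=695, a(6)=1655, a(7)=3740, a(8)=8705, a(9)=19925, a(10)=46040; answer 46040

46040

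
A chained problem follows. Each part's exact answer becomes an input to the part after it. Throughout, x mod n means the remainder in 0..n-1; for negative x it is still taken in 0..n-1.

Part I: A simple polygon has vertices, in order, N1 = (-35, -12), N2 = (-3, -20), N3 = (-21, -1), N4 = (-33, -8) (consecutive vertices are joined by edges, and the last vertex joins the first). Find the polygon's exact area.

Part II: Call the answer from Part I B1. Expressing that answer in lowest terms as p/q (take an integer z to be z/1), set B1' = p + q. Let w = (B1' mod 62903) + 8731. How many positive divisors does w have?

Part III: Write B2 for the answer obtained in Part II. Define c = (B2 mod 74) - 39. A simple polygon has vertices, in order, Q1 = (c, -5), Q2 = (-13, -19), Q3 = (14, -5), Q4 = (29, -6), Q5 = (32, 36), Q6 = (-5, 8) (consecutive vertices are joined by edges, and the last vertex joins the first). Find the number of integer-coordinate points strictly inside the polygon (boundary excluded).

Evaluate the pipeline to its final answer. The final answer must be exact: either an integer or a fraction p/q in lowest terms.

1481

Part I: cross terms: (-35*-20 - -3*-12)=664, (-3*-1 - -21*-20)=-417, (-21*-8 - -33*-1)=135, (-33*-12 - -35*-8)=116; twice the area = |498| = 498; area = 249; answer 249
Part II: B1 = 249; threaded value p + q = 250; w = 8981; 8981 = 7 * 1283; number of divisors = (1+1) * (1+1) = 4; answer 4
Part III: B2 = 4; c = -35; cross terms: (-35*-19 - -13*-5)=600, (-13*-5 - 14*-19)=331, (14*-6 - 29*-5)=61, (29*36 - 32*-6)=1236, (32*8 - -5*36)=436, (-5*-5 - -35*8)=305; twice the area = |2969| = 2969; area = 2969/2; boundary points = 2 + 1 + 1 + 3 + 1 + 1 = 9; strictly interior points = area - boundary/2 + 1 = 1481; answer 1481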